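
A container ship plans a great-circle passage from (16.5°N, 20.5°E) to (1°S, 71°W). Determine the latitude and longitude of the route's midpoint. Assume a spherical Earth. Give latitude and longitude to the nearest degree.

Convert each endpoint to a unit vector on the sphere (x = cos φ cos λ, y = cos φ sin λ, z = sin φ).
The central angle between the endpoints is δ = arccos(p₁·p₂) ≈ 1.601 rad (91.7°).
Interpolate at f = 1/2 with slerp weights a = sin((1−f)δ)/sin δ ≈ 0.718, b = sin(fδ)/sin δ ≈ 0.718.
p = a·p₁ + b·p₂ ≈ (0.879, -0.438, 0.191); φ = arcsin(p_z) ≈ 11.03°, λ = atan2(p_y, p_x) ≈ -26.48°.

≈ (11°N, 26°W)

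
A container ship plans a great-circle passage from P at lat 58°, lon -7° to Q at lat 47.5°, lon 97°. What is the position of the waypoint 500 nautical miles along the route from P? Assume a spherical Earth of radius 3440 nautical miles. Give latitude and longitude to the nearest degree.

≈ lat 63°, lon 7°

Write both endpoints as unit vectors p₁, p₂ with components (cos φ cos λ, cos φ sin λ, sin φ).
The central angle between the endpoints is δ = arccos(p₁·p₂) ≈ 1.002 rad (57.4°). The total great-circle distance is δ·R ≈ 1.002 × 3440 ≈ 3447 nmi, so the target fraction is f = 500/3447 ≈ 0.145.
Interpolate at f ≈ 0.145 with slerp weights a = sin((1−f)δ)/sin δ ≈ 0.897, b = sin(fδ)/sin δ ≈ 0.172.
p = a·p₁ + b·p₂ ≈ (0.458, 0.057, 0.887); φ = arcsin(p_z) ≈ 62.54°, λ = atan2(p_y, p_x) ≈ 7.14°.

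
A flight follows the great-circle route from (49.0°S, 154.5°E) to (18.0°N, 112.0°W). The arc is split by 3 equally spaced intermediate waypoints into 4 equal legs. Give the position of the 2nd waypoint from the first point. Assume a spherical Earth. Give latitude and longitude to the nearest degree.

Write both endpoints as unit vectors p₁, p₂ with components (cos φ cos λ, cos φ sin λ, sin φ).
The central angle between the endpoints is δ = arccos(p₁·p₂) ≈ 1.846 rad (105.7°).
Interpolate at f = 2/4 with slerp weights a = sin((1−f)δ)/sin δ ≈ 0.828, b = sin(fδ)/sin δ ≈ 0.828.
p = a·p₁ + b·p₂ ≈ (-0.786, -0.496, -0.369); φ = arcsin(p_z) ≈ -21.67°, λ = atan2(p_y, p_x) ≈ -147.71°.

≈ (22°S, 148°W)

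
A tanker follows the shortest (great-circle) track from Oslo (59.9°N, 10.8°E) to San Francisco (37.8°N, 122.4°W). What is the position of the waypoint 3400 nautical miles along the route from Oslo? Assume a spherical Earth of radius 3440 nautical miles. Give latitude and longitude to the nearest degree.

≈ 54°N, 111°W

From cos δ = sin φ₁ sin φ₂ + cos φ₁ cos φ₂ cos Δλ, the central angle is δ ≈ 1.309 rad (75.0°). The total great-circle distance is δ·R ≈ 1.309 × 3440 ≈ 4502 nmi, so the target fraction is f = 3400/4502 ≈ 0.755.
Interpolate at f ≈ 0.755 with slerp weights a = sin((1−f)δ)/sin δ ≈ 0.326, b = sin(fδ)/sin δ ≈ 0.865.
p = a·p₁ + b·p₂ ≈ (-0.205, -0.546, 0.812); φ = arcsin(p_z) ≈ 54.30°, λ = atan2(p_y, p_x) ≈ -110.61°.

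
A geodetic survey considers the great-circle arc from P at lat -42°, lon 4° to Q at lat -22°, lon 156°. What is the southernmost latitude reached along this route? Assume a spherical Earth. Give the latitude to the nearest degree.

The great circle lies in the plane with unit normal n̂ = (p₁ × p₂)/|p₁ × p₂|.
Here n̂_z ≈ +0.346; the vertex latitude is φ_max = arccos|n̂_z| ≈ 69.7°.
Check via Clairaut: cos φ_max = |cos φ₁| · sin C = cos(42.0°)·sin(152.2°) ≈ 0.346, again giving ≈ 69.7°.

≈ -70°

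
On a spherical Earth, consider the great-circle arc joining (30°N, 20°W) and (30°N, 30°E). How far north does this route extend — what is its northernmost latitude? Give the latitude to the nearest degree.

The great circle lies in the plane with unit normal n̂ = (p₁ × p₂)/|p₁ × p₂|.
Here n̂_z ≈ +0.843; the vertex latitude is φ_max = arccos|n̂_z| ≈ 32.5°.
Check via Clairaut: cos φ_max = |cos φ₁| · sin C = cos(30.0°)·sin(76.9°) ≈ 0.843, again giving ≈ 32.5°.

≈ 32°N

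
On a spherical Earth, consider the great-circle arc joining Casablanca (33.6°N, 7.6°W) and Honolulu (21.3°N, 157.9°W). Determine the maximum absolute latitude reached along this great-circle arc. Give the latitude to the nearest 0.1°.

≈ 64.1°N

The great circle lies in the plane with unit normal n̂ = (p₁ × p₂)/|p₁ × p₂|.
Here n̂_z ≈ -0.436; the vertex latitude is φ_max = arccos|n̂_z| ≈ 64.1°.
Check via Clairaut: cos φ_max = |cos φ₁| · sin C = cos(33.6°)·sin(31.6°) ≈ 0.436, again giving ≈ 64.1°.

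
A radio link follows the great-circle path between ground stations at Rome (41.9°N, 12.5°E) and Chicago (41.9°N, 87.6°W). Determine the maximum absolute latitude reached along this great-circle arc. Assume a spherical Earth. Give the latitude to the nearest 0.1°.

≈ 54.4°N

The great circle lies in the plane with unit normal n̂ = (p₁ × p₂)/|p₁ × p₂|.
Here n̂_z ≈ -0.582; the vertex latitude is φ_max = arccos|n̂_z| ≈ 54.4°.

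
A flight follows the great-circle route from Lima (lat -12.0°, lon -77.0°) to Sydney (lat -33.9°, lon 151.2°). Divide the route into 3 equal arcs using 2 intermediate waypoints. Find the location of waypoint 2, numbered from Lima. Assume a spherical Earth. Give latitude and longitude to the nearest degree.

≈ lat -48°, lon -160°

From cos δ = sin φ₁ sin φ₂ + cos φ₁ cos φ₂ cos Δλ, the central angle is δ ≈ 2.010 rad (115.2°).
Interpolate at f = 2/3 with slerp weights a = sin((1−f)δ)/sin δ ≈ 0.686, b = sin(fδ)/sin δ ≈ 1.076.
p = a·p₁ + b·p₂ ≈ (-0.631, -0.224, -0.743); φ = arcsin(p_z) ≈ -47.95°, λ = atan2(p_y, p_x) ≈ -160.48°.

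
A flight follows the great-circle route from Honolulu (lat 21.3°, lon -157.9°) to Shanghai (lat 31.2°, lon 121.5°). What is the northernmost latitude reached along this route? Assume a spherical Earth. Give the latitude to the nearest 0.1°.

The great circle lies in the plane with unit normal n̂ = (p₁ × p₂)/|p₁ × p₂|.
Here n̂_z ≈ -0.829; the vertex latitude is φ_max = arccos|n̂_z| ≈ 34.0°.
Check via Clairaut: cos φ_max = |cos φ₁| · sin C = cos(21.3°)·sin(62.9°) ≈ 0.829, again giving ≈ 34.0°.

≈ 34.0°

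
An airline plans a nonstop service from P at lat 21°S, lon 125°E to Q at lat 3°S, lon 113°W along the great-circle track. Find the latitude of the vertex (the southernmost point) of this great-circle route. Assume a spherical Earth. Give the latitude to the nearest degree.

≈ 26°S

The great circle lies in the plane with unit normal n̂ = (p₁ × p₂)/|p₁ × p₂|.
Here n̂_z ≈ +0.899; the vertex latitude is φ_max = arccos|n̂_z| ≈ 26.0°.
Check via Clairaut: cos φ_max = |cos φ₁| · sin C = cos(21.0°)·sin(105.7°) ≈ 0.899, again giving ≈ 26.0°.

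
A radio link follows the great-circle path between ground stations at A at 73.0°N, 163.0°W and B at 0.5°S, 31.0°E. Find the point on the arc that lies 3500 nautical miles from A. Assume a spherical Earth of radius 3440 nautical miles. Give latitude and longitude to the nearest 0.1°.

Convert each endpoint to a unit vector on the sphere (x = cos φ cos λ, y = cos φ sin λ, z = sin φ).
The central angle between the endpoints is δ = arccos(p₁·p₂) ≈ 1.867 rad (107.0°). The total great-circle distance is δ·R ≈ 1.867 × 3440 ≈ 6423 nmi, so the target fraction is f = 3500/6423 ≈ 0.545.
Interpolate at f ≈ 0.545 with slerp weights a = sin((1−f)δ)/sin δ ≈ 0.785, b = sin(fδ)/sin δ ≈ 0.890.
p = a·p₁ + b·p₂ ≈ (0.543, 0.391, 0.743); φ = arcsin(p_z) ≈ 48.01°, λ = atan2(p_y, p_x) ≈ 35.76°.

≈ 48.0°N, 35.8°E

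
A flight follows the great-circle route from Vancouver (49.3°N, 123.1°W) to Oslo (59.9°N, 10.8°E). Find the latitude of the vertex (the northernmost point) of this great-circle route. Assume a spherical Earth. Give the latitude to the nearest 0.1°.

≈ 74.9°N

The great circle lies in the plane with unit normal n̂ = (p₁ × p₂)/|p₁ × p₂|.
Here n̂_z ≈ +0.261; the vertex latitude is φ_max = arccos|n̂_z| ≈ 74.9°.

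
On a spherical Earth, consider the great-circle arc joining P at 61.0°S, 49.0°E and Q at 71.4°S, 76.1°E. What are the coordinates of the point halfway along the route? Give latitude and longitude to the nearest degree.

Write both endpoints as unit vectors p₁, p₂ with components (cos φ cos λ, cos φ sin λ, sin φ).
The central angle between the endpoints is δ = arccos(p₁·p₂) ≈ 0.259 rad (14.9°).
Interpolate at f = 1/2 with slerp weights a = sin((1−f)δ)/sin δ ≈ 0.504, b = sin(fδ)/sin δ ≈ 0.504.
p = a·p₁ + b·p₂ ≈ (0.199, 0.341, -0.919); φ = arcsin(p_z) ≈ -66.77°, λ = atan2(p_y, p_x) ≈ 59.70°.

≈ 67°S, 60°E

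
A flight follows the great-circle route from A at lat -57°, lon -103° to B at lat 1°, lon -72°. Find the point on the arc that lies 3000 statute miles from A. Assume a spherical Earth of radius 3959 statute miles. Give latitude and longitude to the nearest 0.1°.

The haversine formula gives a central angle δ ≈ 1.102 rad (63.1°) between the endpoints. The total great-circle distance is δ·R ≈ 1.102 × 3959 ≈ 4361 mi, so the target fraction is f = 3000/4361 ≈ 0.688.
Interpolate at f ≈ 0.688 with slerp weights a = sin((1−f)δ)/sin δ ≈ 0.378, b = sin(fδ)/sin δ ≈ 0.771.
p = a·p₁ + b·p₂ ≈ (0.192, -0.933, -0.304); φ = arcsin(p_z) ≈ -17.67°, λ = atan2(p_y, p_x) ≈ -78.39°.

≈ lat -17.7°, lon -78.4°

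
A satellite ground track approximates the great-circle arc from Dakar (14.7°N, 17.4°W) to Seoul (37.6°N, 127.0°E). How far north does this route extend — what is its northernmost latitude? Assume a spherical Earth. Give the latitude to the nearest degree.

≈ 60°N

The great circle lies in the plane with unit normal n̂ = (p₁ × p₂)/|p₁ × p₂|.
Here n̂_z ≈ +0.505; the vertex latitude is φ_max = arccos|n̂_z| ≈ 59.7°.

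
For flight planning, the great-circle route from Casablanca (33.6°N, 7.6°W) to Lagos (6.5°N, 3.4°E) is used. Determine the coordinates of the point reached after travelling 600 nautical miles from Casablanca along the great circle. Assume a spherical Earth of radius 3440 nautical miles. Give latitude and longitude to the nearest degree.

Convert each endpoint to a unit vector on the sphere (x = cos φ cos λ, y = cos φ sin λ, z = sin φ).
The central angle between the endpoints is δ = arccos(p₁·p₂) ≈ 0.505 rad (29.0°). The total great-circle distance is δ·R ≈ 0.505 × 3440 ≈ 1738 nmi, so the target fraction is f = 600/1738 ≈ 0.345.
Interpolate at f ≈ 0.345 with slerp weights a = sin((1−f)δ)/sin δ ≈ 0.671, b = sin(fδ)/sin δ ≈ 0.358.
p = a·p₁ + b·p₂ ≈ (0.910, -0.053, 0.412); φ = arcsin(p_z) ≈ 24.33°, λ = atan2(p_y, p_x) ≈ -3.32°.

≈ 24°N, 3°W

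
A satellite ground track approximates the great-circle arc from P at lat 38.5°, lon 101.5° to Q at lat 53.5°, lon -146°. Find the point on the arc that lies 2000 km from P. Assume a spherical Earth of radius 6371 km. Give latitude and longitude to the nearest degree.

≈ lat 52°, lon 118°

Convert each endpoint to a unit vector on the sphere (x = cos φ cos λ, y = cos φ sin λ, z = sin φ).
The central angle between the endpoints is δ = arccos(p₁·p₂) ≈ 1.243 rad (71.2°). The total great-circle distance is δ·R ≈ 1.243 × 6371 ≈ 7917 km, so the target fraction is f = 2000/7917 ≈ 0.253.
Interpolate at f ≈ 0.253 with slerp weights a = sin((1−f)δ)/sin δ ≈ 0.846, b = sin(fδ)/sin δ ≈ 0.326.
p = a·p₁ + b·p₂ ≈ (-0.293, 0.540, 0.789); φ = arcsin(p_z) ≈ 52.08°, λ = atan2(p_y, p_x) ≈ 118.46°.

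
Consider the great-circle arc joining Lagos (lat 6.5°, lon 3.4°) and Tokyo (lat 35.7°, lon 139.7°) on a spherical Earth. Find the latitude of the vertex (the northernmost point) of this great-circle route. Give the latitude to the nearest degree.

≈ 49°

The great circle lies in the plane with unit normal n̂ = (p₁ × p₂)/|p₁ × p₂|.
Here n̂_z ≈ +0.651; the vertex latitude is φ_max = arccos|n̂_z| ≈ 49.4°.
Check via Clairaut: cos φ_max = |cos φ₁| · sin C = cos(6.5°)·sin(41.0°) ≈ 0.651, again giving ≈ 49.4°.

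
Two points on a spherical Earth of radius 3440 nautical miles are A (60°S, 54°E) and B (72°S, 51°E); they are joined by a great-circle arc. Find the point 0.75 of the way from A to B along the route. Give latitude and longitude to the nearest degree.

≈ (69°S, 52°E)

Convert each endpoint to a unit vector on the sphere (x = cos φ cos λ, y = cos φ sin λ, z = sin φ).
The central angle between the endpoints is δ = arccos(p₁·p₂) ≈ 0.210 rad (12.1°).
Interpolate at f = 0.75 with slerp weights a = sin((1−f)δ)/sin δ ≈ 0.252, b = sin(fδ)/sin δ ≈ 0.752.
p = a·p₁ + b·p₂ ≈ (0.220, 0.283, -0.934); φ = arcsin(p_z) ≈ -69.01°, λ = atan2(p_y, p_x) ≈ 52.05°.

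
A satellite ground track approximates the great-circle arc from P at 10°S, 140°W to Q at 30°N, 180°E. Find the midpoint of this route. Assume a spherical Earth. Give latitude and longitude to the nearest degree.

Convert each endpoint to a unit vector on the sphere (x = cos φ cos λ, y = cos φ sin λ, z = sin φ).
The central angle between the endpoints is δ = arccos(p₁·p₂) ≈ 0.969 rad (55.5°).
Interpolate at f = 1/2 with slerp weights a = sin((1−f)δ)/sin δ ≈ 0.565, b = sin(fδ)/sin δ ≈ 0.565.
p = a·p₁ + b·p₂ ≈ (-0.915, -0.358, 0.184); φ = arcsin(p_z) ≈ 10.62°, λ = atan2(p_y, p_x) ≈ -158.66°.

≈ 11°N, 159°W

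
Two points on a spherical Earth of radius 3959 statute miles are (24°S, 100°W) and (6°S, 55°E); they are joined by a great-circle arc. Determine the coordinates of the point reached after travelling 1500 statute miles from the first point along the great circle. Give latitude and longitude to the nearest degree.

Convert each endpoint to a unit vector on the sphere (x = cos φ cos λ, y = cos φ sin λ, z = sin φ).
The central angle between the endpoints is δ = arccos(p₁·p₂) ≈ 2.467 rad (141.3°). The total great-circle distance is δ·R ≈ 2.467 × 3959 ≈ 9766 mi, so the target fraction is f = 1500/9766 ≈ 0.154.
Interpolate at f ≈ 0.154 with slerp weights a = sin((1−f)δ)/sin δ ≈ 1.391, b = sin(fδ)/sin δ ≈ 0.592.
p = a·p₁ + b·p₂ ≈ (0.117, -0.769, -0.628); φ = arcsin(p_z) ≈ -38.89°, λ = atan2(p_y, p_x) ≈ -81.35°.

≈ (39°S, 81°W)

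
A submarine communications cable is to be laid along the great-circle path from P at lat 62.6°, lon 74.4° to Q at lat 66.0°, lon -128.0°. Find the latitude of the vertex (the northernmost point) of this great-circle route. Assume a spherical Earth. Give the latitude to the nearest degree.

The great circle lies in the plane with unit normal n̂ = (p₁ × p₂)/|p₁ × p₂|.
Here n̂_z ≈ +0.093; the vertex latitude is φ_max = arccos|n̂_z| ≈ 84.7°.
Check via Clairaut: cos φ_max = |cos φ₁| · sin C = cos(62.6°)·sin(11.6°) ≈ 0.093, again giving ≈ 84.7°.

≈ 85°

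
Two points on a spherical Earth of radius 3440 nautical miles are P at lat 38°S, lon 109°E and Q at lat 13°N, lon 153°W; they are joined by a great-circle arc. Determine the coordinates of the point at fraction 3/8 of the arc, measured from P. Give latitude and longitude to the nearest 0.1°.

Write both endpoints as unit vectors p₁, p₂ with components (cos φ cos λ, cos φ sin λ, sin φ).
The central angle between the endpoints is δ = arccos(p₁·p₂) ≈ 1.819 rad (104.2°).
Interpolate at f = 3/8 with slerp weights a = sin((1−f)δ)/sin δ ≈ 0.936, b = sin(fδ)/sin δ ≈ 0.650.
p = a·p₁ + b·p₂ ≈ (-0.805, 0.410, -0.430); φ = arcsin(p_z) ≈ -25.46°, λ = atan2(p_y, p_x) ≈ 153.02°.

≈ lat 25.5°S, lon 153.0°E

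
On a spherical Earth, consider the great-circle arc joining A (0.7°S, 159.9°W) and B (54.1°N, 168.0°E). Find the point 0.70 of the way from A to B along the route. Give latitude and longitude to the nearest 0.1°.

≈ (38.6°N, 177.9°W)

Convert each endpoint to a unit vector on the sphere (x = cos φ cos λ, y = cos φ sin λ, z = sin φ).
The central angle between the endpoints is δ = arccos(p₁·p₂) ≈ 1.062 rad (60.9°).
Interpolate at f = 0.70 with slerp weights a = sin((1−f)δ)/sin δ ≈ 0.359, b = sin(fδ)/sin δ ≈ 0.775.
p = a·p₁ + b·p₂ ≈ (-0.781, -0.029, 0.623); φ = arcsin(p_z) ≈ 38.57°, λ = atan2(p_y, p_x) ≈ -177.89°.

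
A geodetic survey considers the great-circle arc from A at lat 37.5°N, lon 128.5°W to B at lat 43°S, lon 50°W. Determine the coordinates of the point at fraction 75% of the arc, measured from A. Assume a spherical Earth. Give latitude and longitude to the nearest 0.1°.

Convert each endpoint to a unit vector on the sphere (x = cos φ cos λ, y = cos φ sin λ, z = sin φ).
The central angle between the endpoints is δ = arccos(p₁·p₂) ≈ 1.875 rad (107.4°).
Interpolate at f = 0.75 with slerp weights a = sin((1−f)δ)/sin δ ≈ 0.473, b = sin(fδ)/sin δ ≈ 1.034.
p = a·p₁ + b·p₂ ≈ (0.252, -0.873, -0.417); φ = arcsin(p_z) ≈ -24.64°, λ = atan2(p_y, p_x) ≈ -73.89°.

≈ lat 24.6°S, lon 73.9°W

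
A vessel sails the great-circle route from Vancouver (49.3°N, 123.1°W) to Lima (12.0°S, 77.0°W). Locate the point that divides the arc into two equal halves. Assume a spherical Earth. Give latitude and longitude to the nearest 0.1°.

Write both endpoints as unit vectors p₁, p₂ with components (cos φ cos λ, cos φ sin λ, sin φ).
The central angle between the endpoints is δ = arccos(p₁·p₂) ≈ 1.282 rad (73.5°).
Interpolate at f = 1/2 with slerp weights a = sin((1−f)δ)/sin δ ≈ 0.624, b = sin(fδ)/sin δ ≈ 0.624.
p = a·p₁ + b·p₂ ≈ (-0.085, -0.935, 0.343); φ = arcsin(p_z) ≈ 20.08°, λ = atan2(p_y, p_x) ≈ -95.19°.

≈ (20.1°N, 95.2°W)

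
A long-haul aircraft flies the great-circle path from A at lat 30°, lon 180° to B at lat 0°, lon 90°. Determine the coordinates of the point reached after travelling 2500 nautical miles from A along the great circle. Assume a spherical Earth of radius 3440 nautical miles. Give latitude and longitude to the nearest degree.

≈ lat 22°, lon 134°

The haversine formula gives a central angle δ ≈ 1.571 rad (90.0°) between the endpoints. The total great-circle distance is δ·R ≈ 1.571 × 3440 ≈ 5404 nmi, so the target fraction is f = 2500/5404 ≈ 0.463.
Interpolate at f ≈ 0.463 with slerp weights a = sin((1−f)δ)/sin δ ≈ 0.747, b = sin(fδ)/sin δ ≈ 0.664.
p = a·p₁ + b·p₂ ≈ (-0.647, 0.664, 0.374); φ = arcsin(p_z) ≈ 21.94°, λ = atan2(p_y, p_x) ≈ 134.25°.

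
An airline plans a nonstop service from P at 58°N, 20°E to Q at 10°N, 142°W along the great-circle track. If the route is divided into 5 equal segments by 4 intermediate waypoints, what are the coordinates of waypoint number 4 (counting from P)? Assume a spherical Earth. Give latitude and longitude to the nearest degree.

≈ 32°N, 138°W

From cos δ = sin φ₁ sin φ₂ + cos φ₁ cos φ₂ cos Δλ, the central angle is δ ≈ 1.927 rad (110.4°).
Interpolate at f = 4/5 with slerp weights a = sin((1−f)δ)/sin δ ≈ 0.401, b = sin(fδ)/sin δ ≈ 1.067.
p = a·p₁ + b·p₂ ≈ (-0.628, -0.574, 0.525); φ = arcsin(p_z) ≈ 31.70°, λ = atan2(p_y, p_x) ≈ -137.57°.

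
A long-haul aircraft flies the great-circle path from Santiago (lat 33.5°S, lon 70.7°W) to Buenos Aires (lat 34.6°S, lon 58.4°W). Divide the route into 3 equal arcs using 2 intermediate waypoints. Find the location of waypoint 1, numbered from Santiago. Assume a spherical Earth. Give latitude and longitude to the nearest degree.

The haversine formula gives a central angle δ ≈ 0.179 rad (10.2°) between the endpoints.
Interpolate at f = 1/3 with slerp weights a = sin((1−f)δ)/sin δ ≈ 0.669, b = sin(fδ)/sin δ ≈ 0.335.
p = a·p₁ + b·p₂ ≈ (0.329, -0.761, -0.559); φ = arcsin(p_z) ≈ -34.00°, λ = atan2(p_y, p_x) ≈ -66.64°.

≈ lat 34°S, lon 67°W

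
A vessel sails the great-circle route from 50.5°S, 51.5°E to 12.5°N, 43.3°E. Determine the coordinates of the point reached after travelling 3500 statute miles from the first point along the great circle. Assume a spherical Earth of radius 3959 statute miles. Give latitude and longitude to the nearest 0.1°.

Convert each endpoint to a unit vector on the sphere (x = cos φ cos λ, y = cos φ sin λ, z = sin φ).
The central angle between the endpoints is δ = arccos(p₁·p₂) ≈ 1.107 rad (63.4°). The total great-circle distance is δ·R ≈ 1.107 × 3959 ≈ 4381 mi, so the target fraction is f = 3500/4381 ≈ 0.799.
Interpolate at f ≈ 0.799 with slerp weights a = sin((1−f)δ)/sin δ ≈ 0.247, b = sin(fδ)/sin δ ≈ 0.865.
p = a·p₁ + b·p₂ ≈ (0.712, 0.702, -0.003); φ = arcsin(p_z) ≈ -0.19°, λ = atan2(p_y, p_x) ≈ 44.58°.

≈ 0.2°S, 44.6°E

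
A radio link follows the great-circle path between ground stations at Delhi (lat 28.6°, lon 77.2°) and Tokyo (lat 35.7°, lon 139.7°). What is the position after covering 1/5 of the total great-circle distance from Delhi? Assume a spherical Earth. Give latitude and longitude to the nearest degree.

≈ lat 33°, lon 89°

From cos δ = sin φ₁ sin φ₂ + cos φ₁ cos φ₂ cos Δλ, the central angle is δ ≈ 0.917 rad (52.5°).
Interpolate at f = 1/5 with slerp weights a = sin((1−f)δ)/sin δ ≈ 0.843, b = sin(fδ)/sin δ ≈ 0.230.
p = a·p₁ + b·p₂ ≈ (0.022, 0.843, 0.538); φ = arcsin(p_z) ≈ 32.53°, λ = atan2(p_y, p_x) ≈ 88.52°.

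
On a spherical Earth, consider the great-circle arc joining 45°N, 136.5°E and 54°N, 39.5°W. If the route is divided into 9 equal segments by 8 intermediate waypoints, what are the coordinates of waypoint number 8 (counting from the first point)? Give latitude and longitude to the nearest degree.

Convert each endpoint to a unit vector on the sphere (x = cos φ cos λ, y = cos φ sin λ, z = sin φ).
The central angle between the endpoints is δ = arccos(p₁·p₂) ≈ 1.413 rad (80.9°).
Interpolate at f = 8/9 with slerp weights a = sin((1−f)δ)/sin δ ≈ 0.158, b = sin(fδ)/sin δ ≈ 0.963.
p = a·p₁ + b·p₂ ≈ (0.355, -0.283, 0.891); φ = arcsin(p_z) ≈ 62.98°, λ = atan2(p_y, p_x) ≈ -38.52°.

≈ 63°N, 39°W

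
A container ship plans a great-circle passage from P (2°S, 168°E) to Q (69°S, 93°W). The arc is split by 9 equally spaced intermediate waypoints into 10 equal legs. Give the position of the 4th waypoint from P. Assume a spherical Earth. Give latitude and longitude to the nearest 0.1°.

Write both endpoints as unit vectors p₁, p₂ with components (cos φ cos λ, cos φ sin λ, sin φ).
The central angle between the endpoints is δ = arccos(p₁·p₂) ≈ 1.594 rad (91.3°).
Interpolate at f = 4/10 with slerp weights a = sin((1−f)δ)/sin δ ≈ 0.817, b = sin(fδ)/sin δ ≈ 0.596.
p = a·p₁ + b·p₂ ≈ (-0.810, -0.043, -0.584); φ = arcsin(p_z) ≈ -35.77°, λ = atan2(p_y, p_x) ≈ -176.94°.

≈ (35.8°S, 176.9°W)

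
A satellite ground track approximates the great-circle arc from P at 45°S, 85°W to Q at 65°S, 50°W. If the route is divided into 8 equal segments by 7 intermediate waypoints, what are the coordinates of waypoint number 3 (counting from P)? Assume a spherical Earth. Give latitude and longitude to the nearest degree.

≈ 54°S, 76°W

Write both endpoints as unit vectors p₁, p₂ with components (cos φ cos λ, cos φ sin λ, sin φ).
The central angle between the endpoints is δ = arccos(p₁·p₂) ≈ 0.483 rad (27.7°).
Interpolate at f = 3/8 with slerp weights a = sin((1−f)δ)/sin δ ≈ 0.640, b = sin(fδ)/sin δ ≈ 0.388.
p = a·p₁ + b·p₂ ≈ (0.145, -0.576, -0.804); φ = arcsin(p_z) ≈ -53.53°, λ = atan2(p_y, p_x) ≈ -75.90°.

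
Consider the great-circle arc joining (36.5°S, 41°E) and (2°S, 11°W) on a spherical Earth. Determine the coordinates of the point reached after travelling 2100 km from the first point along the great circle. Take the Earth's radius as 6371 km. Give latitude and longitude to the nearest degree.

≈ (27°S, 21°E)

The haversine formula gives a central angle δ ≈ 1.029 rad (59.0°) between the endpoints. The total great-circle distance is δ·R ≈ 1.029 × 6371 ≈ 6558 km, so the target fraction is f = 2100/6558 ≈ 0.320.
Interpolate at f ≈ 0.320 with slerp weights a = sin((1−f)δ)/sin δ ≈ 0.752, b = sin(fδ)/sin δ ≈ 0.378.
p = a·p₁ + b·p₂ ≈ (0.826, 0.324, -0.460); φ = arcsin(p_z) ≈ -27.40°, λ = atan2(p_y, p_x) ≈ 21.43°.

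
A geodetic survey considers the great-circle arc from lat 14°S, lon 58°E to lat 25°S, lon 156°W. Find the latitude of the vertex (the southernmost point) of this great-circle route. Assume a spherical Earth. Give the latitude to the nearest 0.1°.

The great circle lies in the plane with unit normal n̂ = (p₁ × p₂)/|p₁ × p₂|.
Here n̂_z ≈ +0.631; the vertex latitude is φ_max = arccos|n̂_z| ≈ 50.9°.
Check via Clairaut: cos φ_max = |cos φ₁| · sin C = cos(14.0°)·sin(139.4°) ≈ 0.631, again giving ≈ 50.9°.

≈ 50.9°S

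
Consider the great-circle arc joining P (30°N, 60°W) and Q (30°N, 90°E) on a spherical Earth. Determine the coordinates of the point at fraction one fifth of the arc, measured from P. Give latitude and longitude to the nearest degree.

≈ (49°N, 44°W)

Convert each endpoint to a unit vector on the sphere (x = cos φ cos λ, y = cos φ sin λ, z = sin φ).
The central angle between the endpoints is δ = arccos(p₁·p₂) ≈ 1.982 rad (113.5°).
Interpolate at f = 1/5 with slerp weights a = sin((1−f)δ)/sin δ ≈ 1.091, b = sin(fδ)/sin δ ≈ 0.421.
p = a·p₁ + b·p₂ ≈ (0.472, -0.453, 0.756); φ = arcsin(p_z) ≈ 49.11°, λ = atan2(p_y, p_x) ≈ -43.83°.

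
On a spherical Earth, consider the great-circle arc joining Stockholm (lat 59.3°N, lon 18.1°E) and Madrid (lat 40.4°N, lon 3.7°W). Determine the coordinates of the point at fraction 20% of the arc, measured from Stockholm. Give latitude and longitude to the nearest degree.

≈ lat 56°N, lon 12°E

Write both endpoints as unit vectors p₁, p₂ with components (cos φ cos λ, cos φ sin λ, sin φ).
The central angle between the endpoints is δ = arccos(p₁·p₂) ≈ 0.407 rad (23.3°).
Interpolate at f = 0.20 with slerp weights a = sin((1−f)δ)/sin δ ≈ 0.808, b = sin(fδ)/sin δ ≈ 0.205.
p = a·p₁ + b·p₂ ≈ (0.548, 0.118, 0.828); φ = arcsin(p_z) ≈ 55.89°, λ = atan2(p_y, p_x) ≈ 12.15°.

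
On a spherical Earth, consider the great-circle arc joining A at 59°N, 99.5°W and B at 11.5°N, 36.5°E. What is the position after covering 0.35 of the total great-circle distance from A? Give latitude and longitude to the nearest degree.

≈ 66°N, 18°W

Write both endpoints as unit vectors p₁, p₂ with components (cos φ cos λ, cos φ sin λ, sin φ).
The central angle between the endpoints is δ = arccos(p₁·p₂) ≈ 1.764 rad (101.1°).
Interpolate at f = 0.35 with slerp weights a = sin((1−f)δ)/sin δ ≈ 0.929, b = sin(fδ)/sin δ ≈ 0.590.
p = a·p₁ + b·p₂ ≈ (0.386, -0.128, 0.914); φ = arcsin(p_z) ≈ 66.02°, λ = atan2(p_y, p_x) ≈ -18.34°.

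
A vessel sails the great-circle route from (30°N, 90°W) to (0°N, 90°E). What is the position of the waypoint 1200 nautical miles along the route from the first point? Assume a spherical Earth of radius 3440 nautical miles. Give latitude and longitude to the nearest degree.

≈ (50°N, 90°W)

From cos δ = sin φ₁ sin φ₂ + cos φ₁ cos φ₂ cos Δλ, the central angle is δ ≈ 2.618 rad (150.0°). The total great-circle distance is δ·R ≈ 2.618 × 3440 ≈ 9006 nmi, so the target fraction is f = 1200/9006 ≈ 0.133.
Interpolate at f ≈ 0.133 with slerp weights a = sin((1−f)δ)/sin δ ≈ 1.532, b = sin(fδ)/sin δ ≈ 0.684.
p = a·p₁ + b·p₂ ≈ (0.000, -0.643, 0.766); φ = arcsin(p_z) ≈ 49.99°, λ = atan2(p_y, p_x) ≈ -90.00°.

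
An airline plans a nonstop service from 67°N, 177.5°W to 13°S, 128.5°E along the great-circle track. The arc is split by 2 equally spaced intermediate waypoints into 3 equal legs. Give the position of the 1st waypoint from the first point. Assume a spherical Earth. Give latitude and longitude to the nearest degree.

≈ 43°N, 150°E

Write both endpoints as unit vectors p₁, p₂ with components (cos φ cos λ, cos φ sin λ, sin φ).
The central angle between the endpoints is δ = arccos(p₁·p₂) ≈ 1.554 rad (89.0°).
Interpolate at f = 1/3 with slerp weights a = sin((1−f)δ)/sin δ ≈ 0.861, b = sin(fδ)/sin δ ≈ 0.495.
p = a·p₁ + b·p₂ ≈ (-0.636, 0.363, 0.681); φ = arcsin(p_z) ≈ 42.90°, λ = atan2(p_y, p_x) ≈ 150.30°.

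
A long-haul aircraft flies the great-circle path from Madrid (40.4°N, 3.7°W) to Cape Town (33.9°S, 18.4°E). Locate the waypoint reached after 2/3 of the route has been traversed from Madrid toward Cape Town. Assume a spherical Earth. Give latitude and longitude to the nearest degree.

≈ 9°S, 11°E

From cos δ = sin φ₁ sin φ₂ + cos φ₁ cos φ₂ cos Δλ, the central angle is δ ≈ 1.345 rad (77.0°).
Interpolate at f = 2/3 with slerp weights a = sin((1−f)δ)/sin δ ≈ 0.445, b = sin(fδ)/sin δ ≈ 0.802.
p = a·p₁ + b·p₂ ≈ (0.969, 0.188, -0.159); φ = arcsin(p_z) ≈ -9.14°, λ = atan2(p_y, p_x) ≈ 10.99°.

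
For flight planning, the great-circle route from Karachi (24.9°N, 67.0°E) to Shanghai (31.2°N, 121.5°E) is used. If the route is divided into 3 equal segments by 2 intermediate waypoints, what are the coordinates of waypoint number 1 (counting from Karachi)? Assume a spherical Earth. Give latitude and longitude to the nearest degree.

≈ (30°N, 84°E)

Convert each endpoint to a unit vector on the sphere (x = cos φ cos λ, y = cos φ sin λ, z = sin φ).
The central angle between the endpoints is δ = arccos(p₁·p₂) ≈ 0.838 rad (48.0°).
Interpolate at f = 1/3 with slerp weights a = sin((1−f)δ)/sin δ ≈ 0.713, b = sin(fδ)/sin δ ≈ 0.371.
p = a·p₁ + b·p₂ ≈ (0.087, 0.866, 0.492); φ = arcsin(p_z) ≈ 29.50°, λ = atan2(p_y, p_x) ≈ 84.27°.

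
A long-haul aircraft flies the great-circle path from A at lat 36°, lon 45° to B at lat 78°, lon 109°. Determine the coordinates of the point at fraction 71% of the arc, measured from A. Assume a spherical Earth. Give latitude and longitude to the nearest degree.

Write both endpoints as unit vectors p₁, p₂ with components (cos φ cos λ, cos φ sin λ, sin φ).
The central angle between the endpoints is δ = arccos(p₁·p₂) ≈ 0.865 rad (49.6°).
Interpolate at f = 0.71 with slerp weights a = sin((1−f)δ)/sin δ ≈ 0.326, b = sin(fδ)/sin δ ≈ 0.757.
p = a·p₁ + b·p₂ ≈ (0.135, 0.335, 0.932); φ = arcsin(p_z) ≈ 68.80°, λ = atan2(p_y, p_x) ≈ 68.03°.

≈ lat 69°, lon 68°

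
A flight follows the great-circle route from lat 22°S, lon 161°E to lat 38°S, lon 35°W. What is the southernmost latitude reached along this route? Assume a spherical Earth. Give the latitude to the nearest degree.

The great circle lies in the plane with unit normal n̂ = (p₁ × p₂)/|p₁ × p₂|.
Here n̂_z ≈ +0.228; the vertex latitude is φ_max = arccos|n̂_z| ≈ 76.8°.
Check via Clairaut: cos φ_max = |cos φ₁| · sin C = cos(22.0°)·sin(165.7°) ≈ 0.228, again giving ≈ 76.8°.

≈ 77°S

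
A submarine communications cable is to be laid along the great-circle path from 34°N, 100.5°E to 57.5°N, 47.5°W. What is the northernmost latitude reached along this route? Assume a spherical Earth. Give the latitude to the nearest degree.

≈ 76°N

The great circle lies in the plane with unit normal n̂ = (p₁ × p₂)/|p₁ × p₂|.
Here n̂_z ≈ -0.237; the vertex latitude is φ_max = arccos|n̂_z| ≈ 76.3°.
Check via Clairaut: cos φ_max = |cos φ₁| · sin C = cos(34.0°)·sin(16.6°) ≈ 0.237, again giving ≈ 76.3°.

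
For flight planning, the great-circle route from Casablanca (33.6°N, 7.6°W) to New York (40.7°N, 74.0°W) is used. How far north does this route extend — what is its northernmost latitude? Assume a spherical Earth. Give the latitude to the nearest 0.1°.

≈ 42.9°N

The great circle lies in the plane with unit normal n̂ = (p₁ × p₂)/|p₁ × p₂|.
Here n̂_z ≈ -0.733; the vertex latitude is φ_max = arccos|n̂_z| ≈ 42.9°.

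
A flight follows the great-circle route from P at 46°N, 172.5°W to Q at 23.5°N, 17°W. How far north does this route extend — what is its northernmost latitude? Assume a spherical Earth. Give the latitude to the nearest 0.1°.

The great circle lies in the plane with unit normal n̂ = (p₁ × p₂)/|p₁ × p₂|.
Here n̂_z ≈ +0.276; the vertex latitude is φ_max = arccos|n̂_z| ≈ 74.0°.
Check via Clairaut: cos φ_max = |cos φ₁| · sin C = cos(46.0°)·sin(23.4°) ≈ 0.276, again giving ≈ 74.0°.

≈ 74.0°N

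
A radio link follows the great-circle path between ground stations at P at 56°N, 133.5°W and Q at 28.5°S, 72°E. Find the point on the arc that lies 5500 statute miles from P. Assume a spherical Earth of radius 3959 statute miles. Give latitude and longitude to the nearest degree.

Write both endpoints as unit vectors p₁, p₂ with components (cos φ cos λ, cos φ sin λ, sin φ).
The central angle between the endpoints is δ = arccos(p₁·p₂) ≈ 2.566 rad (147.0°). The total great-circle distance is δ·R ≈ 2.566 × 3959 ≈ 10161 mi, so the target fraction is f = 5500/10161 ≈ 0.541.
Interpolate at f ≈ 0.541 with slerp weights a = sin((1−f)δ)/sin δ ≈ 1.698, b = sin(fδ)/sin δ ≈ 1.808.
p = a·p₁ + b·p₂ ≈ (-0.163, 0.823, 0.545); φ = arcsin(p_z) ≈ 33.01°, λ = atan2(p_y, p_x) ≈ 101.17°.

≈ 33°N, 101°E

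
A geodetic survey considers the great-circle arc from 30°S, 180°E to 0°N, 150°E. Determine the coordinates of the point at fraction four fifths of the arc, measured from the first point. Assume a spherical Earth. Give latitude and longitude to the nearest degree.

Write both endpoints as unit vectors p₁, p₂ with components (cos φ cos λ, cos φ sin λ, sin φ).
The central angle between the endpoints is δ = arccos(p₁·p₂) ≈ 0.723 rad (41.4°).
Interpolate at f = 4/5 with slerp weights a = sin((1−f)δ)/sin δ ≈ 0.218, b = sin(fδ)/sin δ ≈ 0.826.
p = a·p₁ + b·p₂ ≈ (-0.904, 0.413, -0.109); φ = arcsin(p_z) ≈ -6.25°, λ = atan2(p_y, p_x) ≈ 155.44°.

≈ 6°S, 155°E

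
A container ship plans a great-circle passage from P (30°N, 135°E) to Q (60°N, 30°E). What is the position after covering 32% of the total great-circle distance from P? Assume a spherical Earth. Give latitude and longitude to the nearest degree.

≈ (49°N, 118°E)

From cos δ = sin φ₁ sin φ₂ + cos φ₁ cos φ₂ cos Δλ, the central angle is δ ≈ 1.244 rad (71.3°).
Interpolate at f = 0.32 with slerp weights a = sin((1−f)δ)/sin δ ≈ 0.790, b = sin(fδ)/sin δ ≈ 0.409.
p = a·p₁ + b·p₂ ≈ (-0.307, 0.586, 0.750); φ = arcsin(p_z) ≈ 48.56°, λ = atan2(p_y, p_x) ≈ 117.62°.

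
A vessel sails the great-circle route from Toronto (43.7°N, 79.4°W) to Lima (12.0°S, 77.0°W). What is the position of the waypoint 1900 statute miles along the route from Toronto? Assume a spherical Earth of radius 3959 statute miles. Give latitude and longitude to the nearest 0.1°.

≈ 16.2°N, 78.0°W

Convert each endpoint to a unit vector on the sphere (x = cos φ cos λ, y = cos φ sin λ, z = sin φ).
The central angle between the endpoints is δ = arccos(p₁·p₂) ≈ 0.973 rad (55.7°). The total great-circle distance is δ·R ≈ 0.973 × 3959 ≈ 3852 mi, so the target fraction is f = 1900/3852 ≈ 0.493.
Interpolate at f ≈ 0.493 with slerp weights a = sin((1−f)δ)/sin δ ≈ 0.573, b = sin(fδ)/sin δ ≈ 0.559.
p = a·p₁ + b·p₂ ≈ (0.199, -0.939, 0.279); φ = arcsin(p_z) ≈ 16.23°, λ = atan2(p_y, p_x) ≈ -78.03°.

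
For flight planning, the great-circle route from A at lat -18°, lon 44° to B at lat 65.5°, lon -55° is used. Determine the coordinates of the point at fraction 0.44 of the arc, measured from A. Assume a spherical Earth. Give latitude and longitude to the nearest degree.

≈ lat 26°, lon 23°

Write both endpoints as unit vectors p₁, p₂ with components (cos φ cos λ, cos φ sin λ, sin φ).
The central angle between the endpoints is δ = arccos(p₁·p₂) ≈ 1.921 rad (110.1°).
Interpolate at f = 0.44 with slerp weights a = sin((1−f)δ)/sin δ ≈ 0.937, b = sin(fδ)/sin δ ≈ 0.796.
p = a·p₁ + b·p₂ ≈ (0.830, 0.348, 0.435); φ = arcsin(p_z) ≈ 25.80°, λ = atan2(p_y, p_x) ≈ 22.76°.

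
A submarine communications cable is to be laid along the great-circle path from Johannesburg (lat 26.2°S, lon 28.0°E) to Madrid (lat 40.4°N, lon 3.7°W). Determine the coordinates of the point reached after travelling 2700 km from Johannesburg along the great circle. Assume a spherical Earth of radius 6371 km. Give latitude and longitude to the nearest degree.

≈ lat 4°S, lon 18°E

Write both endpoints as unit vectors p₁, p₂ with components (cos φ cos λ, cos φ sin λ, sin φ).
The central angle between the endpoints is δ = arccos(p₁·p₂) ≈ 1.271 rad (72.8°). The total great-circle distance is δ·R ≈ 1.271 × 6371 ≈ 8098 km, so the target fraction is f = 2700/8098 ≈ 0.333.
Interpolate at f ≈ 0.333 with slerp weights a = sin((1−f)δ)/sin δ ≈ 0.784, b = sin(fδ)/sin δ ≈ 0.430.
p = a·p₁ + b·p₂ ≈ (0.949, 0.309, -0.067); φ = arcsin(p_z) ≈ -3.86°, λ = atan2(p_y, p_x) ≈ 18.06°.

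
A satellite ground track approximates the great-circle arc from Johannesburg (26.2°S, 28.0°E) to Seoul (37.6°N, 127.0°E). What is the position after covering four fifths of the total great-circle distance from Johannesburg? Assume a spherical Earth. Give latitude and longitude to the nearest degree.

The haversine formula gives a central angle δ ≈ 1.961 rad (112.4°) between the endpoints.
Interpolate at f = 4/5 with slerp weights a = sin((1−f)δ)/sin δ ≈ 0.413, b = sin(fδ)/sin δ ≈ 1.081.
p = a·p₁ + b·p₂ ≈ (-0.188, 0.858, 0.477); φ = arcsin(p_z) ≈ 28.51°, λ = atan2(p_y, p_x) ≈ 102.36°.

≈ 29°N, 102°E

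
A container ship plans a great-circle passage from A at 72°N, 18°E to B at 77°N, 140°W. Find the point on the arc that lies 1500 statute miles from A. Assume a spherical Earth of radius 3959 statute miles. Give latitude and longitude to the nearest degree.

Convert each endpoint to a unit vector on the sphere (x = cos φ cos λ, y = cos φ sin λ, z = sin φ).
The central angle between the endpoints is δ = arccos(p₁·p₂) ≈ 0.531 rad (30.4°). The total great-circle distance is δ·R ≈ 0.531 × 3959 ≈ 2103 mi, so the target fraction is f = 1500/2103 ≈ 0.713.
Interpolate at f ≈ 0.713 with slerp weights a = sin((1−f)δ)/sin δ ≈ 0.299, b = sin(fδ)/sin δ ≈ 0.730.
p = a·p₁ + b·p₂ ≈ (-0.038, -0.077, 0.996); φ = arcsin(p_z) ≈ 85.08°, λ = atan2(p_y, p_x) ≈ -116.17°.

≈ 85°N, 116°W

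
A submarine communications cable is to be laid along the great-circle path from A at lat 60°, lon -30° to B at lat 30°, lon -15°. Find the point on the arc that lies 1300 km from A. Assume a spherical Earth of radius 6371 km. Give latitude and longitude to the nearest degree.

≈ lat 49°, lon -22°

Write both endpoints as unit vectors p₁, p₂ with components (cos φ cos λ, cos φ sin λ, sin φ).
The central angle between the endpoints is δ = arccos(p₁·p₂) ≈ 0.552 rad (31.6°). The total great-circle distance is δ·R ≈ 0.552 × 6371 ≈ 3519 km, so the target fraction is f = 1300/3519 ≈ 0.369.
Interpolate at f ≈ 0.369 with slerp weights a = sin((1−f)δ)/sin δ ≈ 0.651, b = sin(fδ)/sin δ ≈ 0.386.
p = a·p₁ + b·p₂ ≈ (0.605, -0.249, 0.756); φ = arcsin(p_z) ≈ 49.15°, λ = atan2(p_y, p_x) ≈ -22.40°.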